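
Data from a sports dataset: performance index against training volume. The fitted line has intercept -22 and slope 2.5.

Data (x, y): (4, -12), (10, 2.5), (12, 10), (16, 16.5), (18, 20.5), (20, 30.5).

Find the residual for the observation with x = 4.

ŷ = -22 + 2.5·4 = -12
e = -12 − (-12) = 0

e = 0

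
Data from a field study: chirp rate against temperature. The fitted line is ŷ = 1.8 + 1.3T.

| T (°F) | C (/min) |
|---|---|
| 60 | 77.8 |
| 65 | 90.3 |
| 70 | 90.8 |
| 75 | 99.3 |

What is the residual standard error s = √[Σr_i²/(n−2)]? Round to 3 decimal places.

T=60: ŷ = 1.8 + 1.3·60 = 79.8; r = 77.8 − 79.8 = -2
T=65: ŷ = 1.8 + 1.3·65 = 86.3; r = 90.3 − 86.3 = 4
T=70: ŷ = 1.8 + 1.3·70 = 92.8; r = 90.8 − 92.8 = -2
T=75: ŷ = 1.8 + 1.3·75 = 99.3; r = 99.3 − 99.3 = 0
SSE = 4 + 16 + 4 + 0 = 24
s = √(24/2) = √12 ≈ 3.464

s = 3.464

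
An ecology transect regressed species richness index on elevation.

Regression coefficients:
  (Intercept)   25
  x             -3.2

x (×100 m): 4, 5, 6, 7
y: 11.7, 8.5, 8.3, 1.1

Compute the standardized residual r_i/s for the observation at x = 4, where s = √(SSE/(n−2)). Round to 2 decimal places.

-0.24

x=4: ŷ = 25 − 3.2·4 = 12.2; r = 11.7 − 12.2 = -0.5
x=5: ŷ = 25 − 3.2·5 = 9; r = 8.5 − 9 = -0.5
x=6: ŷ = 25 − 3.2·6 = 5.8; r = 8.3 − 5.8 = 2.5
x=7: ŷ = 25 − 3.2·7 = 2.6; r = 1.1 − 2.6 = -1.5
SSE = 0.25 + 0.25 + 6.25 + 2.25 = 9
s = √(9/2) = 2.12132
r/s = -0.5 / 2.12132 = -0.24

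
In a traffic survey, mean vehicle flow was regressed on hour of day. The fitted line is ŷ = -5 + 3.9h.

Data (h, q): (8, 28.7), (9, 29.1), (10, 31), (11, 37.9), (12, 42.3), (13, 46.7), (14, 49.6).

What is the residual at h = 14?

ŷ = -5 + 3.9·14 = 49.6
r = 49.6 − 49.6 = 0

r = 0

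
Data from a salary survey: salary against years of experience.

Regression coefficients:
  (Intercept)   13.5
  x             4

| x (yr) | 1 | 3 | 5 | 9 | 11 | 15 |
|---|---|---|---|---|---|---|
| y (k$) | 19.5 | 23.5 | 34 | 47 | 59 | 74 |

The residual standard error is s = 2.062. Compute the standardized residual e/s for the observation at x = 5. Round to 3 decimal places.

ŷ = 13.5 + 4·5 = 33.5
e = 34 − 33.5 = 0.5
e/s = 0.5 / 2.062 = 0.242

0.242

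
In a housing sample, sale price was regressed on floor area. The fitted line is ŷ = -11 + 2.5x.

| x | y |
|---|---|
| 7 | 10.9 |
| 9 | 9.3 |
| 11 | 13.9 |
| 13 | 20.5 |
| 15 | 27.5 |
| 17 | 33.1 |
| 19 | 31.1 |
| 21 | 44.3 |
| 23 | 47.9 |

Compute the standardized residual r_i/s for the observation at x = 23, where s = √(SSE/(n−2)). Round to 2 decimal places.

0.43

x=7: ŷ = -11 + 2.5·7 = 6.5; r = 10.9 − 6.5 = 4.4
x=9: ŷ = -11 + 2.5·9 = 11.5; r = 9.3 − 11.5 = -2.2
x=11: ŷ = -11 + 2.5·11 = 16.5; r = 13.9 − 16.5 = -2.6
x=13: ŷ = -11 + 2.5·13 = 21.5; r = 20.5 − 21.5 = -1
x=15: ŷ = -11 + 2.5·15 = 26.5; r = 27.5 − 26.5 = 1
x=17: ŷ = -11 + 2.5·17 = 31.5; r = 33.1 − 31.5 = 1.6
x=19: ŷ = -11 + 2.5·19 = 36.5; r = 31.1 − 36.5 = -5.4
x=21: ŷ = -11 + 2.5·21 = 41.5; r = 44.3 − 41.5 = 2.8
x=23: ŷ = -11 + 2.5·23 = 46.5; r = 47.9 − 46.5 = 1.4
SSE = 19.36 + 4.84 + 6.76 + 1 + 1 + 2.56 + 29.16 + 7.84 + 1.96 = 74.48
s = √(74.48/7) = 3.2619
r/s = 1.4 / 3.2619 = 0.43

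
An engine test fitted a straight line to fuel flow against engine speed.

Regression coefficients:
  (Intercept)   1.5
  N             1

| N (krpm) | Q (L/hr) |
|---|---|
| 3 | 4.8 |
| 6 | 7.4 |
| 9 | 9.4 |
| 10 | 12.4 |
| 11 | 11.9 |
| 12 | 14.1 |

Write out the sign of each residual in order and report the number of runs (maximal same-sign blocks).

5 runs

N=3: Q̂ = 1.5 + 3 = 4.5; e = 4.8 − 4.5 = 0.3
N=6: Q̂ = 1.5 + 6 = 7.5; e = 7.4 − 7.5 = -0.1
N=9: Q̂ = 1.5 + 9 = 10.5; e = 9.4 − 10.5 = -1.1
N=10: Q̂ = 1.5 + 10 = 11.5; e = 12.4 − 11.5 = 0.9
N=11: Q̂ = 1.5 + 11 = 12.5; e = 11.9 − 12.5 = -0.6
N=12: Q̂ = 1.5 + 12 = 13.5; e = 14.1 − 13.5 = 0.6
Signs: + − − + − +
Runs: +×1, −×2, +×1, −×1, +×1 → 5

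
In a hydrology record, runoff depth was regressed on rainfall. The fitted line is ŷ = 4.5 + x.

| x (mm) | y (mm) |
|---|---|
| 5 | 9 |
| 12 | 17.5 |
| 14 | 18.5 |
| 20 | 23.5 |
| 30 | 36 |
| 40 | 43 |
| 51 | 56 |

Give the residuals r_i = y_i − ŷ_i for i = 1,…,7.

-0.5, 1, 0, -1, 1.5, -1.5, 0.5

x=5: ŷ = 4.5 + 5 = 9.5; r = 9 − 9.5 = -0.5
x=12: ŷ = 4.5 + 12 = 16.5; r = 17.5 − 16.5 = 1
x=14: ŷ = 4.5 + 14 = 18.5; r = 18.5 − 18.5 = 0
x=20: ŷ = 4.5 + 20 = 24.5; r = 23.5 − 24.5 = -1
x=30: ŷ = 4.5 + 30 = 34.5; r = 36 − 34.5 = 1.5
x=40: ŷ = 4.5 + 40 = 44.5; r = 43 − 44.5 = -1.5
x=51: ŷ = 4.5 + 51 = 55.5; r = 56 − 55.5 = 0.5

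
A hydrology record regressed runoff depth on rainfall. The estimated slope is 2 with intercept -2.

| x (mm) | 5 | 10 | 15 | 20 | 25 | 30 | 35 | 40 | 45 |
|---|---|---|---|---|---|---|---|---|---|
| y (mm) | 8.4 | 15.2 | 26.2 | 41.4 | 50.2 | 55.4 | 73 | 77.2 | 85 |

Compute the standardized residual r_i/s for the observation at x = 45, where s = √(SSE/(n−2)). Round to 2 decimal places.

-0.96

x=5: ŷ = -2 + 2·5 = 8; r = 8.4 − 8 = 0.4
x=10: ŷ = -2 + 2·10 = 18; r = 15.2 − 18 = -2.8
x=15: ŷ = -2 + 2·15 = 28; r = 26.2 − 28 = -1.8
x=20: ŷ = -2 + 2·20 = 38; r = 41.4 − 38 = 3.4
x=25: ŷ = -2 + 2·25 = 48; r = 50.2 − 48 = 2.2
x=30: ŷ = -2 + 2·30 = 58; r = 55.4 − 58 = -2.6
x=35: ŷ = -2 + 2·35 = 68; r = 73 − 68 = 5
x=40: ŷ = -2 + 2·40 = 78; r = 77.2 − 78 = -0.8
x=45: ŷ = -2 + 2·45 = 88; r = 85 − 88 = -3
SSE = 0.16 + 7.84 + 3.24 + 11.56 + 4.84 + 6.76 + 25 + 0.64 + 9 = 69.04
s = √(69.04/7) = 3.14052
r/s = -3 / 3.14052 = -0.96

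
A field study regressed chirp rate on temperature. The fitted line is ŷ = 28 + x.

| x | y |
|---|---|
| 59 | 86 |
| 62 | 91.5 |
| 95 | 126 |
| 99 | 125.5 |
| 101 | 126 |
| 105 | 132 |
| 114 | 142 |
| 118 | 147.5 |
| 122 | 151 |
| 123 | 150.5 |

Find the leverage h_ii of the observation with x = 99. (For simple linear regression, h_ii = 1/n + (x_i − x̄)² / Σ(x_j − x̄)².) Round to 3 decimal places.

x̄ = (59 + 62 + 95 + 99 + 101 + 105 + 114 + 118 + 122 + 123)/10 = 99.8
Σ(x − x̄)² = 1664.64 + 1428.84 + 23.04 + 0.64 + 1.44 + 27.04 + 201.64 + 331.24 + 492.84 + 538.24 = 4709.6
h = 1/10 + (-0.8)²/4709.6 = 0.1 + 0.000135893 = 0.100

h = 0.100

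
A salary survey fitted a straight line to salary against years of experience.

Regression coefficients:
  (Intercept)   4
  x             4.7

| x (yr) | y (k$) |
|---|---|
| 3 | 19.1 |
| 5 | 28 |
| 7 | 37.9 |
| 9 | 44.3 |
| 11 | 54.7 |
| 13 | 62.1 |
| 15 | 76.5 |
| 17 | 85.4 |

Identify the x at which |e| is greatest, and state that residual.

x=3: ŷ = 4 + 4.7·3 = 18.1; e = 19.1 − 18.1 = 1
x=5: ŷ = 4 + 4.7·5 = 27.5; e = 28 − 27.5 = 0.5
x=7: ŷ = 4 + 4.7·7 = 36.9; e = 37.9 − 36.9 = 1
x=9: ŷ = 4 + 4.7·9 = 46.3; e = 44.3 − 46.3 = -2
x=11: ŷ = 4 + 4.7·11 = 55.7; e = 54.7 − 55.7 = -1
x=13: ŷ = 4 + 4.7·13 = 65.1; e = 62.1 − 65.1 = -3
x=15: ŷ = 4 + 4.7·15 = 74.5; e = 76.5 − 74.5 = 2
x=17: ŷ = 4 + 4.7·17 = 83.9; e = 85.4 − 83.9 = 1.5
Largest |e| is 3 at x = 13, residual -3.

x = 13, e = -3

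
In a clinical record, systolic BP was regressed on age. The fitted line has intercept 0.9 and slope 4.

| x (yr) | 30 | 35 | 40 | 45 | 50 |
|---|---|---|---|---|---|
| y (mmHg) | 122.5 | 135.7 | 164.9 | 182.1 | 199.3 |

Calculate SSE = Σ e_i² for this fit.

x=30: ŷ = 0.9 + 4·30 = 120.9; e = 122.5 − 120.9 = 1.6
x=35: ŷ = 0.9 + 4·35 = 140.9; e = 135.7 − 140.9 = -5.2
x=40: ŷ = 0.9 + 4·40 = 160.9; e = 164.9 − 160.9 = 4
x=45: ŷ = 0.9 + 4·45 = 180.9; e = 182.1 − 180.9 = 1.2
x=50: ŷ = 0.9 + 4·50 = 200.9; e = 199.3 − 200.9 = -1.6
SSE = 2.56 + 27.04 + 16 + 1.44 + 2.56 = 49.6

SSE = 49.6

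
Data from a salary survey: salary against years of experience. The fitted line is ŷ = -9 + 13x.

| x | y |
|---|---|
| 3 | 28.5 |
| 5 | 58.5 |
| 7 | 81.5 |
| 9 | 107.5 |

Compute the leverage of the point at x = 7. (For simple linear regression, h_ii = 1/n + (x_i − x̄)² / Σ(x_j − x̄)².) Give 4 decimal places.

x̄ = (3 + 5 + 7 + 9)/4 = 6
Σ(x − x̄)² = 9 + 1 + 1 + 9 = 20
h = 1/4 + (1)²/20 = 0.25 + 0.05 = 0.3000

h = 0.3000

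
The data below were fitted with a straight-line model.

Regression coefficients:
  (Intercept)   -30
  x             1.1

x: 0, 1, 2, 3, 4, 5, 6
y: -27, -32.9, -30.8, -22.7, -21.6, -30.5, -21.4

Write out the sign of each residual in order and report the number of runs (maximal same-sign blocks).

5 runs

x=0: ŷ = -30 + 1.1·0 = -30; e = -27 − (-30) = 3
x=1: ŷ = -30 + 1.1·1 = -28.9; e = -32.9 − (-28.9) = -4
x=2: ŷ = -30 + 1.1·2 = -27.8; e = -30.8 − (-27.8) = -3
x=3: ŷ = -30 + 1.1·3 = -26.7; e = -22.7 − (-26.7) = 4
x=4: ŷ = -30 + 1.1·4 = -25.6; e = -21.6 − (-25.6) = 4
x=5: ŷ = -30 + 1.1·5 = -24.5; e = -30.5 − (-24.5) = -6
x=6: ŷ = -30 + 1.1·6 = -23.4; e = -21.4 − (-23.4) = 2
Signs: + − − + + − +
Runs: +×1, −×2, +×2, −×1, +×1 → 5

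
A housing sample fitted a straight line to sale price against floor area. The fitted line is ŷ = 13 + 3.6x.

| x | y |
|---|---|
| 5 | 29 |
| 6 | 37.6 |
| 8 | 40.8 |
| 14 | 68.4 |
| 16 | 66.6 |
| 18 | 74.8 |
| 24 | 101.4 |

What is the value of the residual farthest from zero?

x=5: ŷ = 13 + 3.6·5 = 31; e = 29 − 31 = -2
x=6: ŷ = 13 + 3.6·6 = 34.6; e = 37.6 − 34.6 = 3
x=8: ŷ = 13 + 3.6·8 = 41.8; e = 40.8 − 41.8 = -1
x=14: ŷ = 13 + 3.6·14 = 63.4; e = 68.4 − 63.4 = 5
x=16: ŷ = 13 + 3.6·16 = 70.6; e = 66.6 − 70.6 = -4
x=18: ŷ = 13 + 3.6·18 = 77.8; e = 74.8 − 77.8 = -3
x=24: ŷ = 13 + 3.6·24 = 99.4; e = 101.4 − 99.4 = 2
Largest |e| is 5 at x = 14, residual 5.

e = 5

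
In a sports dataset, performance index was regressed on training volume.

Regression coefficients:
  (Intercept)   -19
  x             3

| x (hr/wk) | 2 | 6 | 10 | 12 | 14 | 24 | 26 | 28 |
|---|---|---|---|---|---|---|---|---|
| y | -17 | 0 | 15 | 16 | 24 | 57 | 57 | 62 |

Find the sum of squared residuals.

SSE = 64

x=2: ŷ = -19 + 3·2 = -13; r = -17 − (-13) = -4
x=6: ŷ = -19 + 3·6 = -1; r = 0 − (-1) = 1
x=10: ŷ = -19 + 3·10 = 11; r = 15 − 11 = 4
x=12: ŷ = -19 + 3·12 = 17; r = 16 − 17 = -1
x=14: ŷ = -19 + 3·14 = 23; r = 24 − 23 = 1
x=24: ŷ = -19 + 3·24 = 53; r = 57 − 53 = 4
x=26: ŷ = -19 + 3·26 = 59; r = 57 − 59 = -2
x=28: ŷ = -19 + 3·28 = 65; r = 62 − 65 = -3
SSE = 16 + 1 + 16 + 1 + 1 + 16 + 4 + 9 = 64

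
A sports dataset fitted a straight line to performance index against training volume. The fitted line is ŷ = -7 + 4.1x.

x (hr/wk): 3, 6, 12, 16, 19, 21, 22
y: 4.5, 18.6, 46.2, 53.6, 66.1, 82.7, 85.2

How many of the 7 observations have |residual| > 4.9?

x=3: ŷ = -7 + 4.1·3 = 5.3; e = 4.5 − 5.3 = -0.8
x=6: ŷ = -7 + 4.1·6 = 17.6; e = 18.6 − 17.6 = 1
x=12: ŷ = -7 + 4.1·12 = 42.2; e = 46.2 − 42.2 = 4
x=16: ŷ = -7 + 4.1·16 = 58.6; e = 53.6 − 58.6 = -5
x=19: ŷ = -7 + 4.1·19 = 70.9; e = 66.1 − 70.9 = -4.8
x=21: ŷ = -7 + 4.1·21 = 79.1; e = 82.7 − 79.1 = 3.6
x=22: ŷ = -7 + 4.1·22 = 83.2; e = 85.2 − 83.2 = 2
|e| > 4.9: x=16 (|e|=5) → 1

1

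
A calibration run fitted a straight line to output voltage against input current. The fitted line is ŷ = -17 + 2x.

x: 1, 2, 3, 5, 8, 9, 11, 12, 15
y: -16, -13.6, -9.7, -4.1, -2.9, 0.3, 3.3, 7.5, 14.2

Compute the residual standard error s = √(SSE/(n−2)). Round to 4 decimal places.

s = 1.6962

x=1: ŷ = -17 + 2·1 = -15; e = -16 − (-15) = -1
x=2: ŷ = -17 + 2·2 = -13; e = -13.6 − (-13) = -0.6
x=3: ŷ = -17 + 2·3 = -11; e = -9.7 − (-11) = 1.3
x=5: ŷ = -17 + 2·5 = -7; e = -4.1 − (-7) = 2.9
x=8: ŷ = -17 + 2·8 = -1; e = -2.9 − (-1) = -1.9
x=9: ŷ = -17 + 2·9 = 1; e = 0.3 − 1 = -0.7
x=11: ŷ = -17 + 2·11 = 5; e = 3.3 − 5 = -1.7
x=12: ŷ = -17 + 2·12 = 7; e = 7.5 − 7 = 0.5
x=15: ŷ = -17 + 2·15 = 13; e = 14.2 − 13 = 1.2
SSE = 1 + 0.36 + 1.69 + 8.41 + 3.61 + 0.49 + 2.89 + 0.25 + 1.44 = 20.14
s = √(20.14/7) = √2.87714 ≈ 1.6962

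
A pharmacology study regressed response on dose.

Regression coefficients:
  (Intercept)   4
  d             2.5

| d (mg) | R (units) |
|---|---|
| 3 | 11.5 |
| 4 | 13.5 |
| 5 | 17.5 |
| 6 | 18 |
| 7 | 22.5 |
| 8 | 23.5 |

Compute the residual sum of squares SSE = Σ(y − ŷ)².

SSE = 3.5

d=3: ŷ = 4 + 2.5·3 = 11.5; e = 11.5 − 11.5 = 0
d=4: ŷ = 4 + 2.5·4 = 14; e = 13.5 − 14 = -0.5
d=5: ŷ = 4 + 2.5·5 = 16.5; e = 17.5 − 16.5 = 1
d=6: ŷ = 4 + 2.5·6 = 19; e = 18 − 19 = -1
d=7: ŷ = 4 + 2.5·7 = 21.5; e = 22.5 − 21.5 = 1
d=8: ŷ = 4 + 2.5·8 = 24; e = 23.5 − 24 = -0.5
SSE = 0 + 0.25 + 1 + 1 + 1 + 0.25 = 3.5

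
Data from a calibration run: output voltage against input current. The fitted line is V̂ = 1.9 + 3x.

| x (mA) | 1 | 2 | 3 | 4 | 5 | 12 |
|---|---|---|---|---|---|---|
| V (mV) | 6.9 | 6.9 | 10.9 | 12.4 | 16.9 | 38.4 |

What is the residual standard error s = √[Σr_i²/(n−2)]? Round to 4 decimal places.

s = 1.3693

x=1: V̂ = 1.9 + 3·1 = 4.9; r = 6.9 − 4.9 = 2
x=2: V̂ = 1.9 + 3·2 = 7.9; r = 6.9 − 7.9 = -1
x=3: V̂ = 1.9 + 3·3 = 10.9; r = 10.9 − 10.9 = 0
x=4: V̂ = 1.9 + 3·4 = 13.9; r = 12.4 − 13.9 = -1.5
x=5: V̂ = 1.9 + 3·5 = 16.9; r = 16.9 − 16.9 = 0
x=12: V̂ = 1.9 + 3·12 = 37.9; r = 38.4 − 37.9 = 0.5
SSE = 4 + 1 + 0 + 2.25 + 0 + 0.25 = 7.5
s = √(7.5/4) = √1.875 ≈ 1.3693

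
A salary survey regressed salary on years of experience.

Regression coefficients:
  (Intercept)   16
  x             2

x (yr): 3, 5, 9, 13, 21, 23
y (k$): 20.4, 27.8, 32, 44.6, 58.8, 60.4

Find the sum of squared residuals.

SSE = 19.76

x=3: ŷ = 16 + 2·3 = 22; e = 20.4 − 22 = -1.6
x=5: ŷ = 16 + 2·5 = 26; e = 27.8 − 26 = 1.8
x=9: ŷ = 16 + 2·9 = 34; e = 32 − 34 = -2
x=13: ŷ = 16 + 2·13 = 42; e = 44.6 − 42 = 2.6
x=21: ŷ = 16 + 2·21 = 58; e = 58.8 − 58 = 0.8
x=23: ŷ = 16 + 2·23 = 62; e = 60.4 − 62 = -1.6
SSE = 2.56 + 3.24 + 4 + 6.76 + 0.64 + 2.56 = 19.76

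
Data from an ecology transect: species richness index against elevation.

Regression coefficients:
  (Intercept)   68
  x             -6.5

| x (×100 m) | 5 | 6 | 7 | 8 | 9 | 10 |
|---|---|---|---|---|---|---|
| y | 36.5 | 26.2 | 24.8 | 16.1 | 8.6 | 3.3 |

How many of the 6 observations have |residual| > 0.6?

x=5: ŷ = 68 − 6.5·5 = 35.5; e = 36.5 − 35.5 = 1
x=6: ŷ = 68 − 6.5·6 = 29; e = 26.2 − 29 = -2.8
x=7: ŷ = 68 − 6.5·7 = 22.5; e = 24.8 − 22.5 = 2.3
x=8: ŷ = 68 − 6.5·8 = 16; e = 16.1 − 16 = 0.1
x=9: ŷ = 68 − 6.5·9 = 9.5; e = 8.6 − 9.5 = -0.9
x=10: ŷ = 68 − 6.5·10 = 3; e = 3.3 − 3 = 0.3
|e| > 0.6: x=5 (|e|=1), x=6 (|e|=2.8), x=7 (|e|=2.3), x=9 (|e|=0.9) → 4

4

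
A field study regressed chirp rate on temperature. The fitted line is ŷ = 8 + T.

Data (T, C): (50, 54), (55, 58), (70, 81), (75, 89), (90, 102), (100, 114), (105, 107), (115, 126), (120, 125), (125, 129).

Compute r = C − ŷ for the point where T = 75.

ŷ = 8 + 75 = 83
r = 89 − 83 = 6

r = 6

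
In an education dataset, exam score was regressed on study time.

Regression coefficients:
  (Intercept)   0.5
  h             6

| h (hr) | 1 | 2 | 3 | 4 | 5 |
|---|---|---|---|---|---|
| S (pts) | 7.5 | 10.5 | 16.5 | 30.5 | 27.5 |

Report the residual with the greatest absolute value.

h=1: ŷ = 0.5 + 6·1 = 6.5; r = 7.5 − 6.5 = 1
h=2: ŷ = 0.5 + 6·2 = 12.5; r = 10.5 − 12.5 = -2
h=3: ŷ = 0.5 + 6·3 = 18.5; r = 16.5 − 18.5 = -2
h=4: ŷ = 0.5 + 6·4 = 24.5; r = 30.5 − 24.5 = 6
h=5: ŷ = 0.5 + 6·5 = 30.5; r = 27.5 − 30.5 = -3
Largest |r| is 6 at h = 4, residual 6.

r = 6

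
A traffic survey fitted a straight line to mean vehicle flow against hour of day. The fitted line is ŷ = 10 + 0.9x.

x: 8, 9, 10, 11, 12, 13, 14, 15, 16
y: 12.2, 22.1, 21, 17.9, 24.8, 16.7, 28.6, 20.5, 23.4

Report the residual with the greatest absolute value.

x=8: ŷ = 10 + 0.9·8 = 17.2; e = 12.2 − 17.2 = -5
x=9: ŷ = 10 + 0.9·9 = 18.1; e = 22.1 − 18.1 = 4
x=10: ŷ = 10 + 0.9·10 = 19; e = 21 − 19 = 2
x=11: ŷ = 10 + 0.9·11 = 19.9; e = 17.9 − 19.9 = -2
x=12: ŷ = 10 + 0.9·12 = 20.8; e = 24.8 − 20.8 = 4
x=13: ŷ = 10 + 0.9·13 = 21.7; e = 16.7 − 21.7 = -5
x=14: ŷ = 10 + 0.9·14 = 22.6; e = 28.6 − 22.6 = 6
x=15: ŷ = 10 + 0.9·15 = 23.5; e = 20.5 − 23.5 = -3
x=16: ŷ = 10 + 0.9·16 = 24.4; e = 23.4 − 24.4 = -1
Largest |e| is 6 at x = 14, residual 6.

e = 6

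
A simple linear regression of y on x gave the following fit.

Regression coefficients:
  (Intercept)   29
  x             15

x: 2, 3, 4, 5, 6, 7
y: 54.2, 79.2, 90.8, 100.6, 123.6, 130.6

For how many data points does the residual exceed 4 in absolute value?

x=2: ŷ = 29 + 15·2 = 59; r = 54.2 − 59 = -4.8
x=3: ŷ = 29 + 15·3 = 74; r = 79.2 − 74 = 5.2
x=4: ŷ = 29 + 15·4 = 89; r = 90.8 − 89 = 1.8
x=5: ŷ = 29 + 15·5 = 104; r = 100.6 − 104 = -3.4
x=6: ŷ = 29 + 15·6 = 119; r = 123.6 − 119 = 4.6
x=7: ŷ = 29 + 15·7 = 134; r = 130.6 − 134 = -3.4
|r| > 4: x=2 (|r|=4.8), x=3 (|r|=5.2), x=6 (|r|=4.6) → 3

3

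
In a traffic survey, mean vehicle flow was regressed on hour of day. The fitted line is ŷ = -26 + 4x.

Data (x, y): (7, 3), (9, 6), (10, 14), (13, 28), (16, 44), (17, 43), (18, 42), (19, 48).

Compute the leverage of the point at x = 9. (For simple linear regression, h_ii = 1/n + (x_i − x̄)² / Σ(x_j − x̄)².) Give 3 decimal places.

x̄ = (7 + 9 + 10 + 13 + 16 + 17 + 18 + 19)/8 = 13.625
Σ(x − x̄)² = 43.8906 + 21.3906 + 13.1406 + 0.390625 + 5.64062 + 11.3906 + 19.1406 + 28.8906 = 143.875
h = 1/8 + (-4.625)²/143.875 = 0.125 + 0.148675 = 0.274

h = 0.274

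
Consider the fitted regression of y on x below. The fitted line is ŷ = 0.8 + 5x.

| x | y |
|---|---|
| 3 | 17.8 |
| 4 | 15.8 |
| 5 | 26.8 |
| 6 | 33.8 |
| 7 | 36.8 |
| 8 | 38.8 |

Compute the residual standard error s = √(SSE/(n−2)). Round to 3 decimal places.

s = 3.317

x=3: ŷ = 0.8 + 5·3 = 15.8; e = 17.8 − 15.8 = 2
x=4: ŷ = 0.8 + 5·4 = 20.8; e = 15.8 − 20.8 = -5
x=5: ŷ = 0.8 + 5·5 = 25.8; e = 26.8 − 25.8 = 1
x=6: ŷ = 0.8 + 5·6 = 30.8; e = 33.8 − 30.8 = 3
x=7: ŷ = 0.8 + 5·7 = 35.8; e = 36.8 − 35.8 = 1
x=8: ŷ = 0.8 + 5·8 = 40.8; e = 38.8 − 40.8 = -2
SSE = 4 + 25 + 1 + 9 + 1 + 4 = 44
s = √(44/4) = √11 ≈ 3.317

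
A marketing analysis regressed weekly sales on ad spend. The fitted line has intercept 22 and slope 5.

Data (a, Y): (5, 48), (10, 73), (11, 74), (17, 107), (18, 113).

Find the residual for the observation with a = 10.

r = 1

ŷ = 22 + 5·10 = 72
r = 73 − 72 = 1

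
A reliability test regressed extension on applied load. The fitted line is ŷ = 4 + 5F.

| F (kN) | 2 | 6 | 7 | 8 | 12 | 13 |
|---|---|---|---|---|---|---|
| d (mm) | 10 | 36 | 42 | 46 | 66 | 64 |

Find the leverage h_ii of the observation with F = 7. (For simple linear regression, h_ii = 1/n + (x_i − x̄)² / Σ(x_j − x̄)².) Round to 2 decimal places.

F̄ = (2 + 6 + 7 + 8 + 12 + 13)/6 = 8
Σ(F − F̄)² = 36 + 4 + 1 + 0 + 16 + 25 = 82
h = 1/6 + (-1)²/82 = 0.166667 + 0.0121951 = 0.18

h = 0.18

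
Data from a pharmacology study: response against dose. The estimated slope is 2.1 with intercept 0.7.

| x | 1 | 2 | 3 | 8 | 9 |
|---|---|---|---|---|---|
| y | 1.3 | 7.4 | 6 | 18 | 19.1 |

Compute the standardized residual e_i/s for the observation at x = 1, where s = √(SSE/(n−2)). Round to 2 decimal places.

-0.82

x=1: ŷ = 0.7 + 2.1·1 = 2.8; e = 1.3 − 2.8 = -1.5
x=2: ŷ = 0.7 + 2.1·2 = 4.9; e = 7.4 − 4.9 = 2.5
x=3: ŷ = 0.7 + 2.1·3 = 7; e = 6 − 7 = -1
x=8: ŷ = 0.7 + 2.1·8 = 17.5; e = 18 − 17.5 = 0.5
x=9: ŷ = 0.7 + 2.1·9 = 19.6; e = 19.1 − 19.6 = -0.5
SSE = 2.25 + 6.25 + 1 + 0.25 + 0.25 = 10
s = √(10/3) = 1.82574
e/s = -1.5 / 1.82574 = -0.82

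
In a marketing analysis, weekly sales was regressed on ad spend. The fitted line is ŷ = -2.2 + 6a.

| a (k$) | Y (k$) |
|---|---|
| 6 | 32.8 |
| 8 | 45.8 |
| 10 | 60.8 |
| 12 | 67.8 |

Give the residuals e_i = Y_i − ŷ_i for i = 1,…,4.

a=6: ŷ = -2.2 + 6·6 = 33.8; e = 32.8 − 33.8 = -1
a=8: ŷ = -2.2 + 6·8 = 45.8; e = 45.8 − 45.8 = 0
a=10: ŷ = -2.2 + 6·10 = 57.8; e = 60.8 − 57.8 = 3
a=12: ŷ = -2.2 + 6·12 = 69.8; e = 67.8 − 69.8 = -2

-1, 0, 3, -2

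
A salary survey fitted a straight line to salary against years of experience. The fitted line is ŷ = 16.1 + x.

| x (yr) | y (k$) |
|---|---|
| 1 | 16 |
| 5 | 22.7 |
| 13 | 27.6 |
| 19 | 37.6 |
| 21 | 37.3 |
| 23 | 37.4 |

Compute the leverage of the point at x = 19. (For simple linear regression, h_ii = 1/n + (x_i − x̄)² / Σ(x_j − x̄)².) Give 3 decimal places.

x̄ = (1 + 5 + 13 + 19 + 21 + 23)/6 = 13.6667
Σ(x − x̄)² = 160.444 + 75.1111 + 0.444444 + 28.4444 + 53.7778 + 87.1111 = 405.333
h = 1/6 + (5.33333)²/405.333 = 0.166667 + 0.0701754 = 0.237

h = 0.237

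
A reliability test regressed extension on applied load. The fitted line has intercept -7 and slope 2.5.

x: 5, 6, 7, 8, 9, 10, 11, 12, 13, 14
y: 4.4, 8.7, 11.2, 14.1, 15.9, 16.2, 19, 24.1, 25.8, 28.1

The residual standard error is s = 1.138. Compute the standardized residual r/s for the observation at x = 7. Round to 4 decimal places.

ŷ = -7 + 2.5·7 = 10.5
r = 11.2 − 10.5 = 0.7
r/s = 0.7 / 1.138 = 0.6151

0.6151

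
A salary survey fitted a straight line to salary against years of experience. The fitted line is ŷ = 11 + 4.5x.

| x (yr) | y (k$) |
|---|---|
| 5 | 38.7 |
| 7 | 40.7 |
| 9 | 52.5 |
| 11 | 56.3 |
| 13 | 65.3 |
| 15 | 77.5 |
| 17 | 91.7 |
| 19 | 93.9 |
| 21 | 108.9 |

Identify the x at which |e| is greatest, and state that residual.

x = 5, e = 5.2

x=5: ŷ = 11 + 4.5·5 = 33.5; e = 38.7 − 33.5 = 5.2
x=7: ŷ = 11 + 4.5·7 = 42.5; e = 40.7 − 42.5 = -1.8
x=9: ŷ = 11 + 4.5·9 = 51.5; e = 52.5 − 51.5 = 1
x=11: ŷ = 11 + 4.5·11 = 60.5; e = 56.3 − 60.5 = -4.2
x=13: ŷ = 11 + 4.5·13 = 69.5; e = 65.3 − 69.5 = -4.2
x=15: ŷ = 11 + 4.5·15 = 78.5; e = 77.5 − 78.5 = -1
x=17: ŷ = 11 + 4.5·17 = 87.5; e = 91.7 − 87.5 = 4.2
x=19: ŷ = 11 + 4.5·19 = 96.5; e = 93.9 − 96.5 = -2.6
x=21: ŷ = 11 + 4.5·21 = 105.5; e = 108.9 − 105.5 = 3.4
Largest |e| is 5.2 at x = 5, residual 5.2.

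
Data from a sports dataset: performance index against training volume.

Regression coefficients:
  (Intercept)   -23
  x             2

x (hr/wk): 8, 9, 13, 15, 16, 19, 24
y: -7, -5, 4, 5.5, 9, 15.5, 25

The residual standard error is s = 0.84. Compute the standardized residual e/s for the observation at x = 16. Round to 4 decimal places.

0.0000

ŷ = -23 + 2·16 = 9
e = 9 − 9 = 0
e/s = 0 / 0.84 = 0.0000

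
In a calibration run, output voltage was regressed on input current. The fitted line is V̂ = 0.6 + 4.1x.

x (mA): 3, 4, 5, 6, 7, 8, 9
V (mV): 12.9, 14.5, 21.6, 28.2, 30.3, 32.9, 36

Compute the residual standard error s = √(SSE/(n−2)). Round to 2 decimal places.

x=3: V̂ = 0.6 + 4.1·3 = 12.9; e = 12.9 − 12.9 = 0
x=4: V̂ = 0.6 + 4.1·4 = 17; e = 14.5 − 17 = -2.5
x=5: V̂ = 0.6 + 4.1·5 = 21.1; e = 21.6 − 21.1 = 0.5
x=6: V̂ = 0.6 + 4.1·6 = 25.2; e = 28.2 − 25.2 = 3
x=7: V̂ = 0.6 + 4.1·7 = 29.3; e = 30.3 − 29.3 = 1
x=8: V̂ = 0.6 + 4.1·8 = 33.4; e = 32.9 − 33.4 = -0.5
x=9: V̂ = 0.6 + 4.1·9 = 37.5; e = 36 − 37.5 = -1.5
SSE = 0 + 6.25 + 0.25 + 9 + 1 + 0.25 + 2.25 = 19
s = √(19/5) = √3.8 ≈ 1.95

s = 1.95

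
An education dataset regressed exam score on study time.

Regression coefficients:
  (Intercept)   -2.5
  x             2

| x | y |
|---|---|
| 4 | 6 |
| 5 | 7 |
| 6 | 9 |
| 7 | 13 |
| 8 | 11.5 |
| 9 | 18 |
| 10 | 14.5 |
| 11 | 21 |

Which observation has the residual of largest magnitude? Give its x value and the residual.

x = 10, e = -3

x=4: ŷ = -2.5 + 2·4 = 5.5; e = 6 − 5.5 = 0.5
x=5: ŷ = -2.5 + 2·5 = 7.5; e = 7 − 7.5 = -0.5
x=6: ŷ = -2.5 + 2·6 = 9.5; e = 9 − 9.5 = -0.5
x=7: ŷ = -2.5 + 2·7 = 11.5; e = 13 − 11.5 = 1.5
x=8: ŷ = -2.5 + 2·8 = 13.5; e = 11.5 − 13.5 = -2
x=9: ŷ = -2.5 + 2·9 = 15.5; e = 18 − 15.5 = 2.5
x=10: ŷ = -2.5 + 2·10 = 17.5; e = 14.5 − 17.5 = -3
x=11: ŷ = -2.5 + 2·11 = 19.5; e = 21 − 19.5 = 1.5
Largest |e| is 3 at x = 10, residual -3.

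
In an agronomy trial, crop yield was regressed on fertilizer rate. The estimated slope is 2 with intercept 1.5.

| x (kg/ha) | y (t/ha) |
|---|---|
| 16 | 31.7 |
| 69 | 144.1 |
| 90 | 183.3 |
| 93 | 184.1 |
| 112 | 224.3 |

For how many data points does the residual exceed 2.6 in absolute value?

2

x=16: ŷ = 1.5 + 2·16 = 33.5; r = 31.7 − 33.5 = -1.8
x=69: ŷ = 1.5 + 2·69 = 139.5; r = 144.1 − 139.5 = 4.6
x=90: ŷ = 1.5 + 2·90 = 181.5; r = 183.3 − 181.5 = 1.8
x=93: ŷ = 1.5 + 2·93 = 187.5; r = 184.1 − 187.5 = -3.4
x=112: ŷ = 1.5 + 2·112 = 225.5; r = 224.3 − 225.5 = -1.2
|r| > 2.6: x=69 (|r|=4.6), x=93 (|r|=3.4) → 2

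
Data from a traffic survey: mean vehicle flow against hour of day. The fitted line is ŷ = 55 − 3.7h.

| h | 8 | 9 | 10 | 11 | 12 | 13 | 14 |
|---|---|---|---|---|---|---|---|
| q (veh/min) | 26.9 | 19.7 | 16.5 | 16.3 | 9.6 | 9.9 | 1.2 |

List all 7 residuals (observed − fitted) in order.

1.5, -2, -1.5, 2, -1, 3, -2

h=8: ŷ = 55 − 3.7·8 = 25.4; r = 26.9 − 25.4 = 1.5
h=9: ŷ = 55 − 3.7·9 = 21.7; r = 19.7 − 21.7 = -2
h=10: ŷ = 55 − 3.7·10 = 18; r = 16.5 − 18 = -1.5
h=11: ŷ = 55 − 3.7·11 = 14.3; r = 16.3 − 14.3 = 2
h=12: ŷ = 55 − 3.7·12 = 10.6; r = 9.6 − 10.6 = -1
h=13: ŷ = 55 − 3.7·13 = 6.9; r = 9.9 − 6.9 = 3
h=14: ŷ = 55 − 3.7·14 = 3.2; r = 1.2 − 3.2 = -2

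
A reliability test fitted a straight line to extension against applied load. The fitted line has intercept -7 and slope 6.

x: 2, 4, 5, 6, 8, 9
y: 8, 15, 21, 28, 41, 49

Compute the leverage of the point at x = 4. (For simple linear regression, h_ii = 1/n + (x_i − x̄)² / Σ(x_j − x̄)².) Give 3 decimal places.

h = 0.250

x̄ = (2 + 4 + 5 + 6 + 8 + 9)/6 = 5.66667
Σ(x − x̄)² = 13.4444 + 2.77778 + 0.444444 + 0.111111 + 5.44444 + 11.1111 = 33.3333
h = 1/6 + (-1.66667)²/33.3333 = 0.166667 + 0.0833333 = 0.250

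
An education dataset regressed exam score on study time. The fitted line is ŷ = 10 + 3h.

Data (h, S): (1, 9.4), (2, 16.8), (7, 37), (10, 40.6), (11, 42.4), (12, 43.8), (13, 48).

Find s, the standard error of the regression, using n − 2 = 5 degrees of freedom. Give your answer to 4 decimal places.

s = 3.3514

h=1: ŷ = 10 + 3·1 = 13; r = 9.4 − 13 = -3.6
h=2: ŷ = 10 + 3·2 = 16; r = 16.8 − 16 = 0.8
h=7: ŷ = 10 + 3·7 = 31; r = 37 − 31 = 6
h=10: ŷ = 10 + 3·10 = 40; r = 40.6 − 40 = 0.6
h=11: ŷ = 10 + 3·11 = 43; r = 42.4 − 43 = -0.6
h=12: ŷ = 10 + 3·12 = 46; r = 43.8 − 46 = -2.2
h=13: ŷ = 10 + 3·13 = 49; r = 48 − 49 = -1
SSE = 12.96 + 0.64 + 36 + 0.36 + 0.36 + 4.84 + 1 = 56.16
s = √(56.16/5) = √11.232 ≈ 3.3514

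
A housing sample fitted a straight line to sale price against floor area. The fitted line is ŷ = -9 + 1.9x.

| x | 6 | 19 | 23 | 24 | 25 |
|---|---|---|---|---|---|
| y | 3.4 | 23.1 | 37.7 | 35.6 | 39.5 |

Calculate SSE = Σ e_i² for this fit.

x=6: ŷ = -9 + 1.9·6 = 2.4; e = 3.4 − 2.4 = 1
x=19: ŷ = -9 + 1.9·19 = 27.1; e = 23.1 − 27.1 = -4
x=23: ŷ = -9 + 1.9·23 = 34.7; e = 37.7 − 34.7 = 3
x=24: ŷ = -9 + 1.9·24 = 36.6; e = 35.6 − 36.6 = -1
x=25: ŷ = -9 + 1.9·25 = 38.5; e = 39.5 − 38.5 = 1
SSE = 1 + 16 + 9 + 1 + 1 = 28

SSE = 28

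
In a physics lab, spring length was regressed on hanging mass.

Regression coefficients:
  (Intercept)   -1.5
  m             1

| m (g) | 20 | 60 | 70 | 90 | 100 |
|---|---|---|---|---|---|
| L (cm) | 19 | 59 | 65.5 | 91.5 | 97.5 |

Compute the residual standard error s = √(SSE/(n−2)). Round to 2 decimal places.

m=20: ŷ = -1.5 + 20 = 18.5; e = 19 − 18.5 = 0.5
m=60: ŷ = -1.5 + 60 = 58.5; e = 59 − 58.5 = 0.5
m=70: ŷ = -1.5 + 70 = 68.5; e = 65.5 − 68.5 = -3
m=90: ŷ = -1.5 + 90 = 88.5; e = 91.5 − 88.5 = 3
m=100: ŷ = -1.5 + 100 = 98.5; e = 97.5 − 98.5 = -1
SSE = 0.25 + 0.25 + 9 + 9 + 1 = 19.5
s = √(19.5/3) = √6.5 ≈ 2.55

s = 2.55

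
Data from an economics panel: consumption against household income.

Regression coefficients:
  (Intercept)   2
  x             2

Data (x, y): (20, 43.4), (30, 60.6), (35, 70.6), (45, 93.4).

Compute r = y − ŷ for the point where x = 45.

r = 1.4

ŷ = 2 + 2·45 = 92
r = 93.4 − 92 = 1.4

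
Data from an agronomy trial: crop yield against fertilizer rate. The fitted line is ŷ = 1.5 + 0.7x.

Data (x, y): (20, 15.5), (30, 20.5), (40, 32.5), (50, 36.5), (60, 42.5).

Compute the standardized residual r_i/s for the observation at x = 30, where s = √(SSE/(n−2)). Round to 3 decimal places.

-0.926

x=20: ŷ = 1.5 + 0.7·20 = 15.5; r = 15.5 − 15.5 = 0
x=30: ŷ = 1.5 + 0.7·30 = 22.5; r = 20.5 − 22.5 = -2
x=40: ŷ = 1.5 + 0.7·40 = 29.5; r = 32.5 − 29.5 = 3
x=50: ŷ = 1.5 + 0.7·50 = 36.5; r = 36.5 − 36.5 = 0
x=60: ŷ = 1.5 + 0.7·60 = 43.5; r = 42.5 − 43.5 = -1
SSE = 0 + 4 + 9 + 0 + 1 = 14
s = √(14/3) = 2.16025
r/s = -2 / 2.16025 = -0.926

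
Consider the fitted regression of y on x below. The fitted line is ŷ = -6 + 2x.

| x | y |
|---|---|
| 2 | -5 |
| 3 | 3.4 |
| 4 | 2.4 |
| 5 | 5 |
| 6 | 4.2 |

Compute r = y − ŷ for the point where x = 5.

ŷ = -6 + 2·5 = 4
r = 5 − 4 = 1

r = 1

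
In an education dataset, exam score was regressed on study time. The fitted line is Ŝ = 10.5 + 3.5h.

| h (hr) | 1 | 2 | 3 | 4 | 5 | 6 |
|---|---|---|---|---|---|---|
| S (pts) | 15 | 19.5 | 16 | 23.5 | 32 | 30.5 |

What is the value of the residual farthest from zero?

r = -5

h=1: Ŝ = 10.5 + 3.5·1 = 14; r = 15 − 14 = 1
h=2: Ŝ = 10.5 + 3.5·2 = 17.5; r = 19.5 − 17.5 = 2
h=3: Ŝ = 10.5 + 3.5·3 = 21; r = 16 − 21 = -5
h=4: Ŝ = 10.5 + 3.5·4 = 24.5; r = 23.5 − 24.5 = -1
h=5: Ŝ = 10.5 + 3.5·5 = 28; r = 32 − 28 = 4
h=6: Ŝ = 10.5 + 3.5·6 = 31.5; r = 30.5 − 31.5 = -1
Largest |r| is 5 at h = 3, residual -5.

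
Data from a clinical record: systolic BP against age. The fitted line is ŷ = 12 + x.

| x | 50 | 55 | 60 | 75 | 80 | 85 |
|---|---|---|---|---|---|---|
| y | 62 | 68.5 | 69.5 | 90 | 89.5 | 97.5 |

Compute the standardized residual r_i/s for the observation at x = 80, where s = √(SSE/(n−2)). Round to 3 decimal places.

-1.021

x=50: ŷ = 12 + 50 = 62; r = 62 − 62 = 0
x=55: ŷ = 12 + 55 = 67; r = 68.5 − 67 = 1.5
x=60: ŷ = 12 + 60 = 72; r = 69.5 − 72 = -2.5
x=75: ŷ = 12 + 75 = 87; r = 90 − 87 = 3
x=80: ŷ = 12 + 80 = 92; r = 89.5 − 92 = -2.5
x=85: ŷ = 12 + 85 = 97; r = 97.5 − 97 = 0.5
SSE = 0 + 2.25 + 6.25 + 9 + 6.25 + 0.25 = 24
s = √(24/4) = 2.44949
r/s = -2.5 / 2.44949 = -1.021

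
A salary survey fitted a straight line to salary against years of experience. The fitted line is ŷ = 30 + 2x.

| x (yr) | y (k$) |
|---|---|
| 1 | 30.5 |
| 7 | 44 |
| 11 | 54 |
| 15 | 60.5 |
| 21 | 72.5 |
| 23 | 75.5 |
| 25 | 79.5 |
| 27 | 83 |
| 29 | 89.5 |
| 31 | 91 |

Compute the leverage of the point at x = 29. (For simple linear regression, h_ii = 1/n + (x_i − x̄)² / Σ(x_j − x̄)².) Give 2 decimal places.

x̄ = (1 + 7 + 11 + 15 + 21 + 23 + 25 + 27 + 29 + 31)/10 = 19
Σ(x − x̄)² = 324 + 144 + 64 + 16 + 4 + 16 + 36 + 64 + 100 + 144 = 912
h = 1/10 + (10)²/912 = 0.1 + 0.109649 = 0.21

h = 0.21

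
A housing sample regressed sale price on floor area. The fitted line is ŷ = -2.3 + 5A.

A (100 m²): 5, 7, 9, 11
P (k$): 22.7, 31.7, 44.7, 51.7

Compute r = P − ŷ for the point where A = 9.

ŷ = -2.3 + 5·9 = 42.7
r = 44.7 − 42.7 = 2

r = 2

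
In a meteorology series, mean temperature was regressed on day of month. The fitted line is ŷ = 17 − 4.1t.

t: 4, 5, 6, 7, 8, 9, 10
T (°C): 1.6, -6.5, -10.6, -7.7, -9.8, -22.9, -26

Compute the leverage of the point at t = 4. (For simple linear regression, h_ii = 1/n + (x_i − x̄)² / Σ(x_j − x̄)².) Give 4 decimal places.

h = 0.4643

t̄ = (4 + 5 + 6 + 7 + 8 + 9 + 10)/7 = 7
Σ(t − t̄)² = 9 + 4 + 1 + 0 + 1 + 4 + 9 = 28
h = 1/7 + (-3)²/28 = 0.142857 + 0.321429 = 0.4643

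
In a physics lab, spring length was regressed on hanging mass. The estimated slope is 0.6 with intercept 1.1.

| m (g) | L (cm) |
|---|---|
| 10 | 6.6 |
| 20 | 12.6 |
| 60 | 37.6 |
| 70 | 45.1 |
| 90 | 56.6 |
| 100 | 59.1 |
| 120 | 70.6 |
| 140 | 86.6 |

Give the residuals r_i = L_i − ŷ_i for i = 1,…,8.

-0.5, -0.5, 0.5, 2, 1.5, -2, -2.5, 1.5

m=10: ŷ = 1.1 + 0.6·10 = 7.1; r = 6.6 − 7.1 = -0.5
m=20: ŷ = 1.1 + 0.6·20 = 13.1; r = 12.6 − 13.1 = -0.5
m=60: ŷ = 1.1 + 0.6·60 = 37.1; r = 37.6 − 37.1 = 0.5
m=70: ŷ = 1.1 + 0.6·70 = 43.1; r = 45.1 − 43.1 = 2
m=90: ŷ = 1.1 + 0.6·90 = 55.1; r = 56.6 − 55.1 = 1.5
m=100: ŷ = 1.1 + 0.6·100 = 61.1; r = 59.1 − 61.1 = -2
m=120: ŷ = 1.1 + 0.6·120 = 73.1; r = 70.6 − 73.1 = -2.5
m=140: ŷ = 1.1 + 0.6·140 = 85.1; r = 86.6 − 85.1 = 1.5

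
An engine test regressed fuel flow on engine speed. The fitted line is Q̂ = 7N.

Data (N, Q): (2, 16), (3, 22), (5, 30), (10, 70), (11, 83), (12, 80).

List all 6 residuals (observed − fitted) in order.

N=2: Q̂ = 7·2 = 14; r = 16 − 14 = 2
N=3: Q̂ = 7·3 = 21; r = 22 − 21 = 1
N=5: Q̂ = 7·5 = 35; r = 30 − 35 = -5
N=10: Q̂ = 7·10 = 70; r = 70 − 70 = 0
N=11: Q̂ = 7·11 = 77; r = 83 − 77 = 6
N=12: Q̂ = 7·12 = 84; r = 80 − 84 = -4

2, 1, -5, 0, 6, -4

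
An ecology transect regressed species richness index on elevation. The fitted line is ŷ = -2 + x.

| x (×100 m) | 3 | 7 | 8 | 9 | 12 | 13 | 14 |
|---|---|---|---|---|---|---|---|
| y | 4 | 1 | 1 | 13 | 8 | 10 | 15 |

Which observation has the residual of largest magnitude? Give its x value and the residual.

x = 9, r = 6

x=3: ŷ = -2 + 3 = 1; r = 4 − 1 = 3
x=7: ŷ = -2 + 7 = 5; r = 1 − 5 = -4
x=8: ŷ = -2 + 8 = 6; r = 1 − 6 = -5
x=9: ŷ = -2 + 9 = 7; r = 13 − 7 = 6
x=12: ŷ = -2 + 12 = 10; r = 8 − 10 = -2
x=13: ŷ = -2 + 13 = 11; r = 10 − 11 = -1
x=14: ŷ = -2 + 14 = 12; r = 15 − 12 = 3
Largest |r| is 6 at x = 9, residual 6.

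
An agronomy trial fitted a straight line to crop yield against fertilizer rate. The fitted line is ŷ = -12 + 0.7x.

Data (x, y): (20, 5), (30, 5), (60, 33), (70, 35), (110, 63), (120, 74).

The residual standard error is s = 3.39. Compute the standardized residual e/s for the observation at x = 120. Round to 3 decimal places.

0.590

ŷ = -12 + 0.7·120 = 72
e = 74 − 72 = 2
e/s = 2 / 3.39 = 0.590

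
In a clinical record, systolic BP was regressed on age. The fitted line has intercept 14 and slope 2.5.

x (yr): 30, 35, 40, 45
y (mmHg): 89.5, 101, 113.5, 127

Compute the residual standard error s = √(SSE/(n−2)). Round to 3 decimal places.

x=30: ŷ = 14 + 2.5·30 = 89; e = 89.5 − 89 = 0.5
x=35: ŷ = 14 + 2.5·35 = 101.5; e = 101 − 101.5 = -0.5
x=40: ŷ = 14 + 2.5·40 = 114; e = 113.5 − 114 = -0.5
x=45: ŷ = 14 + 2.5·45 = 126.5; e = 127 − 126.5 = 0.5
SSE = 0.25 + 0.25 + 0.25 + 0.25 = 1
s = √(1/2) = √0.5 ≈ 0.707

s = 0.707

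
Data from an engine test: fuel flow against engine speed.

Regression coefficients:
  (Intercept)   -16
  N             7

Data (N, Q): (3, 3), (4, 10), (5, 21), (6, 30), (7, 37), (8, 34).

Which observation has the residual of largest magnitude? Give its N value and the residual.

N = 8, e = -6

N=3: ŷ = -16 + 7·3 = 5; e = 3 − 5 = -2
N=4: ŷ = -16 + 7·4 = 12; e = 10 − 12 = -2
N=5: ŷ = -16 + 7·5 = 19; e = 21 − 19 = 2
N=6: ŷ = -16 + 7·6 = 26; e = 30 − 26 = 4
N=7: ŷ = -16 + 7·7 = 33; e = 37 − 33 = 4
N=8: ŷ = -16 + 7·8 = 40; e = 34 − 40 = -6
Largest |e| is 6 at N = 8, residual -6.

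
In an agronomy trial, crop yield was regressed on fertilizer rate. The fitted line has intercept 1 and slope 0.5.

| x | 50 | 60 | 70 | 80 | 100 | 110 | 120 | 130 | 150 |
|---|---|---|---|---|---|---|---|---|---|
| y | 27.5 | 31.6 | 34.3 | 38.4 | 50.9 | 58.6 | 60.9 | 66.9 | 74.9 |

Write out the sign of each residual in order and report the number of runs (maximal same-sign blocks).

x=50: ŷ = 1 + 0.5·50 = 26; e = 27.5 − 26 = 1.5
x=60: ŷ = 1 + 0.5·60 = 31; e = 31.6 − 31 = 0.6
x=70: ŷ = 1 + 0.5·70 = 36; e = 34.3 − 36 = -1.7
x=80: ŷ = 1 + 0.5·80 = 41; e = 38.4 − 41 = -2.6
x=100: ŷ = 1 + 0.5·100 = 51; e = 50.9 − 51 = -0.1
x=110: ŷ = 1 + 0.5·110 = 56; e = 58.6 − 56 = 2.6
x=120: ŷ = 1 + 0.5·120 = 61; e = 60.9 − 61 = -0.1
x=130: ŷ = 1 + 0.5·130 = 66; e = 66.9 − 66 = 0.9
x=150: ŷ = 1 + 0.5·150 = 76; e = 74.9 − 76 = -1.1
Signs: + + − − − + − + −
Runs: +×2, −×3, +×1, −×1, +×1, −×1 → 6

6 runs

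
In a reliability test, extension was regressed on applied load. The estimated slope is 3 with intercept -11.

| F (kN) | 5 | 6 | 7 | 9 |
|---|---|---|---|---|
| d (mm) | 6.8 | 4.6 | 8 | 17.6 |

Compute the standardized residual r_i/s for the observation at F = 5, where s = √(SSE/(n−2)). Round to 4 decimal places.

0.8819

F=5: d̂ = -11 + 3·5 = 4; r = 6.8 − 4 = 2.8
F=6: d̂ = -11 + 3·6 = 7; r = 4.6 − 7 = -2.4
F=7: d̂ = -11 + 3·7 = 10; r = 8 − 10 = -2
F=9: d̂ = -11 + 3·9 = 16; r = 17.6 − 16 = 1.6
SSE = 7.84 + 5.76 + 4 + 2.56 = 20.16
s = √(20.16/2) = 3.1749
r/s = 2.8 / 3.1749 = 0.8819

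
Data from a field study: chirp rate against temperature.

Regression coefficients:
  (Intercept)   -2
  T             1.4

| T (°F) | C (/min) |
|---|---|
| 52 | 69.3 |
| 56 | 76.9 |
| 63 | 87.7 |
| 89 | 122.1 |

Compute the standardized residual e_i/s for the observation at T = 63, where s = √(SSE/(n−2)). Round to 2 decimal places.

T=52: Ĉ = -2 + 1.4·52 = 70.8; e = 69.3 − 70.8 = -1.5
T=56: Ĉ = -2 + 1.4·56 = 76.4; e = 76.9 − 76.4 = 0.5
T=63: Ĉ = -2 + 1.4·63 = 86.2; e = 87.7 − 86.2 = 1.5
T=89: Ĉ = -2 + 1.4·89 = 122.6; e = 122.1 − 122.6 = -0.5
SSE = 2.25 + 0.25 + 2.25 + 0.25 = 5
s = √(5/2) = 1.58114
e/s = 1.5 / 1.58114 = 0.95

0.95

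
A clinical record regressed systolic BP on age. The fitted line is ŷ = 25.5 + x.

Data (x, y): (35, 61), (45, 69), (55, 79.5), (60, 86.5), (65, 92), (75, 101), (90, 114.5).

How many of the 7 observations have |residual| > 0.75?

x=35: ŷ = 25.5 + 35 = 60.5; r = 61 − 60.5 = 0.5
x=45: ŷ = 25.5 + 45 = 70.5; r = 69 − 70.5 = -1.5
x=55: ŷ = 25.5 + 55 = 80.5; r = 79.5 − 80.5 = -1
x=60: ŷ = 25.5 + 60 = 85.5; r = 86.5 − 85.5 = 1
x=65: ŷ = 25.5 + 65 = 90.5; r = 92 − 90.5 = 1.5
x=75: ŷ = 25.5 + 75 = 100.5; r = 101 − 100.5 = 0.5
x=90: ŷ = 25.5 + 90 = 115.5; r = 114.5 − 115.5 = -1
|r| > 0.75: x=45 (|r|=1.5), x=55 (|r|=1), x=60 (|r|=1), x=65 (|r|=1.5), x=90 (|r|=1) → 5

5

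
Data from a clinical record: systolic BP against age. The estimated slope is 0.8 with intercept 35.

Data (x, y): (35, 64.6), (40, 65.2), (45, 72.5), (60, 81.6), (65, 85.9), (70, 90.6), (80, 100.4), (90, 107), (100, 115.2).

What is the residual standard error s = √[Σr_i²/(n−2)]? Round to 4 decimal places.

x=35: ŷ = 35 + 0.8·35 = 63; r = 64.6 − 63 = 1.6
x=40: ŷ = 35 + 0.8·40 = 67; r = 65.2 − 67 = -1.8
x=45: ŷ = 35 + 0.8·45 = 71; r = 72.5 − 71 = 1.5
x=60: ŷ = 35 + 0.8·60 = 83; r = 81.6 − 83 = -1.4
x=65: ŷ = 35 + 0.8·65 = 87; r = 85.9 − 87 = -1.1
x=70: ŷ = 35 + 0.8·70 = 91; r = 90.6 − 91 = -0.4
x=80: ŷ = 35 + 0.8·80 = 99; r = 100.4 − 99 = 1.4
x=90: ŷ = 35 + 0.8·90 = 107; r = 107 − 107 = 0
x=100: ŷ = 35 + 0.8·100 = 115; r = 115.2 − 115 = 0.2
SSE = 2.56 + 3.24 + 2.25 + 1.96 + 1.21 + 0.16 + 1.96 + 0 + 0.04 = 13.38
s = √(13.38/7) = √1.91143 ≈ 1.3825

s = 1.3825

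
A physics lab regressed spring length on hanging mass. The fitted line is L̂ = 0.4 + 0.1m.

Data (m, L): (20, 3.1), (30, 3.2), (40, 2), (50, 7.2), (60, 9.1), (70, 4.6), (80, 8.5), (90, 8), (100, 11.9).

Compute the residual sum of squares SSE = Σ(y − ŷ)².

SSE = 28.88

m=20: L̂ = 0.4 + 0.1·20 = 2.4; e = 3.1 − 2.4 = 0.7
m=30: L̂ = 0.4 + 0.1·30 = 3.4; e = 3.2 − 3.4 = -0.2
m=40: L̂ = 0.4 + 0.1·40 = 4.4; e = 2 − 4.4 = -2.4
m=50: L̂ = 0.4 + 0.1·50 = 5.4; e = 7.2 − 5.4 = 1.8
m=60: L̂ = 0.4 + 0.1·60 = 6.4; e = 9.1 − 6.4 = 2.7
m=70: L̂ = 0.4 + 0.1·70 = 7.4; e = 4.6 − 7.4 = -2.8
m=80: L̂ = 0.4 + 0.1·80 = 8.4; e = 8.5 − 8.4 = 0.1
m=90: L̂ = 0.4 + 0.1·90 = 9.4; e = 8 − 9.4 = -1.4
m=100: L̂ = 0.4 + 0.1·100 = 10.4; e = 11.9 − 10.4 = 1.5
SSE = 0.49 + 0.04 + 5.76 + 3.24 + 7.29 + 7.84 + 0.01 + 1.96 + 2.25 = 28.88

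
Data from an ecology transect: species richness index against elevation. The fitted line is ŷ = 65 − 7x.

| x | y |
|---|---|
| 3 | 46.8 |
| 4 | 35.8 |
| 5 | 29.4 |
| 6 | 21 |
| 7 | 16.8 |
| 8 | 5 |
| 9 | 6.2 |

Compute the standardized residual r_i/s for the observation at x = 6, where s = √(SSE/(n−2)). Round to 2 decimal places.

x=3: ŷ = 65 − 7·3 = 44; r = 46.8 − 44 = 2.8
x=4: ŷ = 65 − 7·4 = 37; r = 35.8 − 37 = -1.2
x=5: ŷ = 65 − 7·5 = 30; r = 29.4 − 30 = -0.6
x=6: ŷ = 65 − 7·6 = 23; r = 21 − 23 = -2
x=7: ŷ = 65 − 7·7 = 16; r = 16.8 − 16 = 0.8
x=8: ŷ = 65 − 7·8 = 9; r = 5 − 9 = -4
x=9: ŷ = 65 − 7·9 = 2; r = 6.2 − 2 = 4.2
SSE = 7.84 + 1.44 + 0.36 + 4 + 0.64 + 16 + 17.64 = 47.92
s = √(47.92/5) = 3.0958
r/s = -2 / 3.0958 = -0.65

-0.65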